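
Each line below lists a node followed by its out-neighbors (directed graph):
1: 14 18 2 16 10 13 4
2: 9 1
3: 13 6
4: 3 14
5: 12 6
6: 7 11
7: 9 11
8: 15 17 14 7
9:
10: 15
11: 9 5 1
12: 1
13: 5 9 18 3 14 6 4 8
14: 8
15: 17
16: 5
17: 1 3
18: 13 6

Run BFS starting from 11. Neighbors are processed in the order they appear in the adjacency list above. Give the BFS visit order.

11, 9, 5, 1, 12, 6, 14, 18, 2, 16, 10, 13, 4, 7, 8, 15, 3, 17

Visit 11; enqueue 9, 5, 1 → queue [9, 5, 1]
Visit 9 → queue [5, 1]
Visit 5; enqueue 12, 6 → queue [1, 12, 6]
Visit 1; enqueue 14, 18, 2, 16, 10, 13, 4 → queue [12, 6, 14, 18, 2, 16, 10, 13, 4]
Visit 12 → queue [6, 14, 18, 2, 16, 10, 13, 4]
Visit 6; enqueue 7 → queue [14, 18, 2, 16, 10, 13, 4, 7]
Visit 14; enqueue 8 → queue [18, 2, 16, 10, 13, 4, 7, 8]
Visit 18 → queue [2, 16, 10, 13, 4, 7, 8]
Visit 2 → queue [16, 10, 13, 4, 7, 8]
Visit 16 → queue [10, 13, 4, 7, 8]
Visit 10; enqueue 15 → queue [13, 4, 7, 8, 15]
Visit 13; enqueue 3 → queue [4, 7, 8, 15, 3]
Visit 4 → queue [7, 8, 15, 3]
Visit 7 → queue [8, 15, 3]
Visit 8; enqueue 17 → queue [15, 3, 17]
Visit 15 → queue [3, 17]
Visit 3 → queue [17]
Visit 17 → queue []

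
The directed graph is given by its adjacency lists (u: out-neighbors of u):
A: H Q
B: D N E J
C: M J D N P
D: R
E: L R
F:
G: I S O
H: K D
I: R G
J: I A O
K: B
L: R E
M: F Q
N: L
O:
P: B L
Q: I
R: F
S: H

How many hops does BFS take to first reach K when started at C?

4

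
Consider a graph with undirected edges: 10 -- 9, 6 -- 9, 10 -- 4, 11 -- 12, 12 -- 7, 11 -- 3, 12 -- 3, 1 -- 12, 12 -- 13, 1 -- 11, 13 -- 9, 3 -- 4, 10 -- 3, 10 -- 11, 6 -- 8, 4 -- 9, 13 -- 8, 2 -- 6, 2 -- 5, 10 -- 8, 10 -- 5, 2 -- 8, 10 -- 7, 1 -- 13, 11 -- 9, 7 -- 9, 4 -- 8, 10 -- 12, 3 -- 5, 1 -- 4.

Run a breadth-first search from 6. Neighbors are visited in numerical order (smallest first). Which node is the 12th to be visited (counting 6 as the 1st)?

1

Visit 6; enqueue 2, 8, 9 → queue [2, 8, 9]
Visit 2; enqueue 5 → queue [8, 9, 5]
Visit 8; enqueue 4, 10, 13 → queue [9, 5, 4, 10, 13]
Visit 9; enqueue 7, 11 → queue [5, 4, 10, 13, 7, 11]
Visit 5; enqueue 3 → queue [4, 10, 13, 7, 11, 3]
Visit 4; enqueue 1 → queue [10, 13, 7, 11, 3, 1]
Visit 10; enqueue 12 → queue [13, 7, 11, 3, 1, 12]
Visit 13 → queue [7, 11, 3, 1, 12]
Visit 7 → queue [11, 3, 1, 12]
Visit 11 → queue [3, 1, 12]
Visit 3 → queue [1, 12]
Visit 1 → queue [12]
Visit 12 → queue []

Visit order: 6, 2, 8, 9, 5, 4, 10, 13, 7, 11, 3, 1, 12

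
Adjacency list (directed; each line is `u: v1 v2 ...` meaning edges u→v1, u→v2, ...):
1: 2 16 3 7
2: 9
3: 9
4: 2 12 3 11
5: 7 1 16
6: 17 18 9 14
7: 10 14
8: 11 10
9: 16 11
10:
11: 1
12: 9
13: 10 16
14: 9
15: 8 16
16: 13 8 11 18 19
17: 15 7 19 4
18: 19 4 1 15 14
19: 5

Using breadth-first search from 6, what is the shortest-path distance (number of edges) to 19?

2

Level 0: 6
Level 1: 9, 14, 17, 18
Level 2: 1, 4, 7, 11, 15, 16, 19
Level 3: 2, 3, 5, 8, 10, 12, 13
19 first appears at level 2.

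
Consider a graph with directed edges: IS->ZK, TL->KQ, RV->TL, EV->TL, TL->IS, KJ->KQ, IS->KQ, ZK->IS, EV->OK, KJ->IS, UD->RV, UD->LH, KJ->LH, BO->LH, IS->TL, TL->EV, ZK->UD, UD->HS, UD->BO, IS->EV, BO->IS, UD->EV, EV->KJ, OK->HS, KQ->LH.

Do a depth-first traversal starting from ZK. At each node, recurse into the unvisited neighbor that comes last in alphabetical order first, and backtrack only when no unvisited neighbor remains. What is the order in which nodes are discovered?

Visit ZK
ZK → UD
UD → RV
RV → TL
TL → KQ
KQ → LH
TL → IS
IS → EV
EV → OK
OK → HS
EV → KJ
UD → BO

ZK UD RV TL KQ LH IS EV OK HS KJ BO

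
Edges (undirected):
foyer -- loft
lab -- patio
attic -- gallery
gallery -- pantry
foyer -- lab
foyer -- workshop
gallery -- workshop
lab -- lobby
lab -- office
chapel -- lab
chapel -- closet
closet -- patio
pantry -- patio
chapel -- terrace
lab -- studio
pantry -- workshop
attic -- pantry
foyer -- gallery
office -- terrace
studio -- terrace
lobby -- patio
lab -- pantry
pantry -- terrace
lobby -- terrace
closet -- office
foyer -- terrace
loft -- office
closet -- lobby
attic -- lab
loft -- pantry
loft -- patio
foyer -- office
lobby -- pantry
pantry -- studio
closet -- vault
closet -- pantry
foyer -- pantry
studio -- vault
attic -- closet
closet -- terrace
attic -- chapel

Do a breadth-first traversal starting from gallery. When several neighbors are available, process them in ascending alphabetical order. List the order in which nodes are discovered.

gallery -> attic -> foyer -> pantry -> workshop -> chapel -> closet -> lab -> loft -> office -> terrace -> lobby -> patio -> studio -> vault

Visit gallery; enqueue attic, foyer, pantry, workshop → queue [attic, foyer, pantry, workshop]
Visit attic; enqueue chapel, closet, lab → queue [foyer, pantry, workshop, chapel, closet, lab]
Visit foyer; enqueue loft, office, terrace → queue [pantry, workshop, chapel, closet, lab, loft, office, terrace]
Visit pantry; enqueue lobby, patio, studio → queue [workshop, chapel, closet, lab, loft, office, terrace, lobby, patio, studio]
Visit workshop → queue [chapel, closet, lab, loft, office, terrace, lobby, patio, studio]
Visit chapel → queue [closet, lab, loft, office, terrace, lobby, patio, studio]
Visit closet; enqueue vault → queue [lab, loft, office, terrace, lobby, patio, studio, vault]
Visit lab → queue [loft, office, terrace, lobby, patio, studio, vault]
Visit loft → queue [office, terrace, lobby, patio, studio, vault]
Visit office → queue [terrace, lobby, patio, studio, vault]
Visit terrace → queue [lobby, patio, studio, vault]
Visit lobby → queue [patio, studio, vault]
Visit patio → queue [studio, vault]
Visit studio → queue [vault]
Visit vault → queue []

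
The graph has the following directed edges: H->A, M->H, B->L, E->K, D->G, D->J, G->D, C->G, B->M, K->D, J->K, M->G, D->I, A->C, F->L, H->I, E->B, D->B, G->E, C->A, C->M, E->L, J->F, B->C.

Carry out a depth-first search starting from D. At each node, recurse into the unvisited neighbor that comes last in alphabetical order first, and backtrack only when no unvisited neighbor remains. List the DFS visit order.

Visit D
D → J
J → K
J → F
F → L
D → I
D → G
G → E
E → B
B → M
M → H
H → A
A → C

D -> J -> K -> F -> L -> I -> G -> E -> B -> M -> H -> A -> C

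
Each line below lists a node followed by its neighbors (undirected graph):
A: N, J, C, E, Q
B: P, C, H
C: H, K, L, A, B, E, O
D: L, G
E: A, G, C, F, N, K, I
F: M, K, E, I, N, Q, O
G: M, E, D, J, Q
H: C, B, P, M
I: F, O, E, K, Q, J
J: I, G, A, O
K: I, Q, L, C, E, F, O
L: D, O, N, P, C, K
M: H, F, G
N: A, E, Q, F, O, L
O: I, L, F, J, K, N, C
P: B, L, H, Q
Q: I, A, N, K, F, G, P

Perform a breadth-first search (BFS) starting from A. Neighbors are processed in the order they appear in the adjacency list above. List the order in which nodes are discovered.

A -> N -> J -> C -> E -> Q -> F -> O -> L -> I -> G -> H -> K -> B -> P -> M -> D

Visit A; enqueue N, J, C, E, Q → queue [N, J, C, E, Q]
Visit N; enqueue F, O, L → queue [J, C, E, Q, F, O, L]
Visit J; enqueue I, G → queue [C, E, Q, F, O, L, I, G]
Visit C; enqueue H, K, B → queue [E, Q, F, O, L, I, G, H, K, B]
Visit E → queue [Q, F, O, L, I, G, H, K, B]
Visit Q; enqueue P → queue [F, O, L, I, G, H, K, B, P]
Visit F; enqueue M → queue [O, L, I, G, H, K, B, P, M]
Visit O → queue [L, I, G, H, K, B, P, M]
Visit L; enqueue D → queue [I, G, H, K, B, P, M, D]
Visit I → queue [G, H, K, B, P, M, D]
Visit G → queue [H, K, B, P, M, D]
Visit H → queue [K, B, P, M, D]
Visit K → queue [B, P, M, D]
Visit B → queue [P, M, D]
Visit P → queue [M, D]
Visit M → queue [D]
Visit D → queue []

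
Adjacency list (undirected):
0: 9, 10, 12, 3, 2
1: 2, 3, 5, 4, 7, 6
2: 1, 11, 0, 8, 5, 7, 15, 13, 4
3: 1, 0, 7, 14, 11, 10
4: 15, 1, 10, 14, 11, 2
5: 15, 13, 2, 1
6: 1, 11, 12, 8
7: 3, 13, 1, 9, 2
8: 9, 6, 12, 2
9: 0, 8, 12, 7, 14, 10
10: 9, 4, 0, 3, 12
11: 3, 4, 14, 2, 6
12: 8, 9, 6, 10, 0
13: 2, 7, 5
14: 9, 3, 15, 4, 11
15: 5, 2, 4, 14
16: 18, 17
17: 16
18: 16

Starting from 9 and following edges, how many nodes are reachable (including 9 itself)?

16

BFS from 9 visits: 9, 0, 8, 12, 7, 14, 10, 3, 2, 6, 13, 1, 15, 4, 11, 5
Reachable nodes: 16 of 19 total.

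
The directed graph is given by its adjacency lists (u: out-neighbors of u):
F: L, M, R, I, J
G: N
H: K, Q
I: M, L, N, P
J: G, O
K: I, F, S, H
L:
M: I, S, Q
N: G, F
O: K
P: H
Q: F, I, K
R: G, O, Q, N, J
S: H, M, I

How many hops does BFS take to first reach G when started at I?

2

Level 0: I
Level 1: L, M, N, P
Level 2: F, G, H, Q, S
Level 3: J, K, R
Level 4: O
G first appears at level 2.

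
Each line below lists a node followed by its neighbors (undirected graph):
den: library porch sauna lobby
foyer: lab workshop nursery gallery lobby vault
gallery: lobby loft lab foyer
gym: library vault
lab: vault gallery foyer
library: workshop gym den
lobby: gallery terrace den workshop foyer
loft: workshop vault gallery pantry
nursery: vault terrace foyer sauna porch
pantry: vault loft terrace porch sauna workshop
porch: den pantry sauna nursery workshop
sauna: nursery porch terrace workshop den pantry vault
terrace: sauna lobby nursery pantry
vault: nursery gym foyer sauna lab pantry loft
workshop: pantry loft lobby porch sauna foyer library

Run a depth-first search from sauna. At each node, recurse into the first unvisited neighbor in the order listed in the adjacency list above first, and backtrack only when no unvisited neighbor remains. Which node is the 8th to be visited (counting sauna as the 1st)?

loft

Visit sauna
sauna → nursery
nursery → vault
vault → gym
gym → library
library → workshop
workshop → pantry
pantry → loft
loft → gallery
gallery → lobby
lobby → terrace
lobby → den
den → porch
lobby → foyer
foyer → lab

Visit order: sauna, nursery, vault, gym, library, workshop, pantry, loft, gallery, lobby, terrace, den, porch, foyer, lab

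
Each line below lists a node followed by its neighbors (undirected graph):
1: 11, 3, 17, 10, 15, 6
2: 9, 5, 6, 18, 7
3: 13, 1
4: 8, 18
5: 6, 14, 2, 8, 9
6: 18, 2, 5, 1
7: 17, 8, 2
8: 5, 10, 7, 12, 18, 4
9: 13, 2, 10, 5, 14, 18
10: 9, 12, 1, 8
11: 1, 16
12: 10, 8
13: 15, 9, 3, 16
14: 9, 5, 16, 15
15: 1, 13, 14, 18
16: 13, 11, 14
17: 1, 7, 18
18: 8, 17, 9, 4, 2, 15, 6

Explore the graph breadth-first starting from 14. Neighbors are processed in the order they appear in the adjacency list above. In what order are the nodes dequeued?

14 -> 9 -> 5 -> 16 -> 15 -> 13 -> 2 -> 10 -> 18 -> 6 -> 8 -> 11 -> 1 -> 3 -> 7 -> 12 -> 17 -> 4

Visit 14; enqueue 9, 5, 16, 15 → queue [9, 5, 16, 15]
Visit 9; enqueue 13, 2, 10, 18 → queue [5, 16, 15, 13, 2, 10, 18]
Visit 5; enqueue 6, 8 → queue [16, 15, 13, 2, 10, 18, 6, 8]
Visit 16; enqueue 11 → queue [15, 13, 2, 10, 18, 6, 8, 11]
Visit 15; enqueue 1 → queue [13, 2, 10, 18, 6, 8, 11, 1]
Visit 13; enqueue 3 → queue [2, 10, 18, 6, 8, 11, 1, 3]
Visit 2; enqueue 7 → queue [10, 18, 6, 8, 11, 1, 3, 7]
Visit 10; enqueue 12 → queue [18, 6, 8, 11, 1, 3, 7, 12]
Visit 18; enqueue 17, 4 → queue [6, 8, 11, 1, 3, 7, 12, 17, 4]
Visit 6 → queue [8, 11, 1, 3, 7, 12, 17, 4]
Visit 8 → queue [11, 1, 3, 7, 12, 17, 4]
Visit 11 → queue [1, 3, 7, 12, 17, 4]
Visit 1 → queue [3, 7, 12, 17, 4]
Visit 3 → queue [7, 12, 17, 4]
Visit 7 → queue [12, 17, 4]
Visit 12 → queue [17, 4]
Visit 17 → queue [4]
Visit 4 → queue []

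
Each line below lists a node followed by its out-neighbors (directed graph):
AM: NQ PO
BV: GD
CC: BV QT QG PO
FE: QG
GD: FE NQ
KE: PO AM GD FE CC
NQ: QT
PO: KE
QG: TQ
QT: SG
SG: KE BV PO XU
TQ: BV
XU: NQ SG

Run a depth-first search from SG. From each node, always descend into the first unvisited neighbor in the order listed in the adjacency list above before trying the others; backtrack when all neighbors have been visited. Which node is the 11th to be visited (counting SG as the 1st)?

Visit SG
SG → KE
KE → PO
KE → AM
AM → NQ
NQ → QT
KE → GD
GD → FE
FE → QG
QG → TQ
TQ → BV
KE → CC
SG → XU

Visit order: SG, KE, PO, AM, NQ, QT, GD, FE, QG, TQ, BV, CC, XU

BV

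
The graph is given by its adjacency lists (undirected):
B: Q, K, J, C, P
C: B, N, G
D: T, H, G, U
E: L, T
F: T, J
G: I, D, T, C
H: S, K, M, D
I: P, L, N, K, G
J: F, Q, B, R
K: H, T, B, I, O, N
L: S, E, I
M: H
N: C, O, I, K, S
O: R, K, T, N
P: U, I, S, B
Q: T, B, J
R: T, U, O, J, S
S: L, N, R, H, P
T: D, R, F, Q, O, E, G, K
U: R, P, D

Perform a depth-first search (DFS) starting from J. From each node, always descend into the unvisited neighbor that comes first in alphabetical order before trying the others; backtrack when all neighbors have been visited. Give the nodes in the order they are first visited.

Visit J
J → B
B → C
C → G
G → D
D → H
H → K
K → I
I → L
L → E
E → T
T → F
T → O
O → N
N → S
S → P
P → U
U → R
T → Q
H → M

J -> B -> C -> G -> D -> H -> K -> I -> L -> E -> T -> F -> O -> N -> S -> P -> U -> R -> Q -> M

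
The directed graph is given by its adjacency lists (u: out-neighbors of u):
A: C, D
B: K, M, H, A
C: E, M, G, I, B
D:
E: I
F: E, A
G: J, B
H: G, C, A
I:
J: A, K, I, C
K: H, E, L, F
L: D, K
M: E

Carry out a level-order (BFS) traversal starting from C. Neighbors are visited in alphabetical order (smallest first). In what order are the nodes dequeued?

Visit C; enqueue B, E, G, I, M → queue [B, E, G, I, M]
Visit B; enqueue A, H, K → queue [E, G, I, M, A, H, K]
Visit E → queue [G, I, M, A, H, K]
Visit G; enqueue J → queue [I, M, A, H, K, J]
Visit I → queue [M, A, H, K, J]
Visit M → queue [A, H, K, J]
Visit A; enqueue D → queue [H, K, J, D]
Visit H → queue [K, J, D]
Visit K; enqueue F, L → queue [J, D, F, L]
Visit J → queue [D, F, L]
Visit D → queue [F, L]
Visit F → queue [L]
Visit L → queue []

C → B → E → G → I → M → A → H → K → J → D → F → L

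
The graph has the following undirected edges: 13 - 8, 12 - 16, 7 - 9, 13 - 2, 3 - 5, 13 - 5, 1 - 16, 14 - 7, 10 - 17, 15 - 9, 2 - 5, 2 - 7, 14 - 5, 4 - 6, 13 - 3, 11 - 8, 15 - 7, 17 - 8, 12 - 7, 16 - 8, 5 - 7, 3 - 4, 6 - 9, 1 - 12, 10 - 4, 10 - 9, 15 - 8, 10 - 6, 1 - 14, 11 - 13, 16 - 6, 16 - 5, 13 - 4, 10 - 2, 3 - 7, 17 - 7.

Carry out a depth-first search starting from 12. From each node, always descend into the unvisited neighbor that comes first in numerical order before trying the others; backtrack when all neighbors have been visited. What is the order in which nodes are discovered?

12 1 14 5 2 7 3 4 6 9 10 17 8 11 13 15 16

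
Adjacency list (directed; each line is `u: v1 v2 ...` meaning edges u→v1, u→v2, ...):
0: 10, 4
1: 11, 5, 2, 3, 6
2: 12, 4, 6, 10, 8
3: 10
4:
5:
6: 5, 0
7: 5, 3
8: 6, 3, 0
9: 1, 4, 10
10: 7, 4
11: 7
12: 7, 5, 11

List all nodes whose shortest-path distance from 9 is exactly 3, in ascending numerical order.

Level 0: 9
Level 1: 1, 4, 10
Level 2: 2, 3, 5, 6, 7, 11
Level 3: 0, 8, 12

0, 8, 12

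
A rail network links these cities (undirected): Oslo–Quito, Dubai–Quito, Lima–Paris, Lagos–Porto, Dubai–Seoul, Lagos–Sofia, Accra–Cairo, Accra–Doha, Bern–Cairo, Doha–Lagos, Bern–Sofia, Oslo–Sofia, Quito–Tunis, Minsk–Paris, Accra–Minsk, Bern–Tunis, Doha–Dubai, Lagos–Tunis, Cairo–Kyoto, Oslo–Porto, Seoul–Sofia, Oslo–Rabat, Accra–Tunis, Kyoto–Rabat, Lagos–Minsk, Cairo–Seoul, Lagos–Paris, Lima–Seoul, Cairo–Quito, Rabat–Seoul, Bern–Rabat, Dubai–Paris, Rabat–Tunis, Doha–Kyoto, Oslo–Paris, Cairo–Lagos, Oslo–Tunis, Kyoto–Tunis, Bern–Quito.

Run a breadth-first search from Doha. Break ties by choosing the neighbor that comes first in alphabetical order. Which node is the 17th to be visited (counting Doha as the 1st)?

Lima

Visit Doha; enqueue Accra, Dubai, Kyoto, Lagos → queue [Accra, Dubai, Kyoto, Lagos]
Visit Accra; enqueue Cairo, Minsk, Tunis → queue [Dubai, Kyoto, Lagos, Cairo, Minsk, Tunis]
Visit Dubai; enqueue Paris, Quito, Seoul → queue [Kyoto, Lagos, Cairo, Minsk, Tunis, Paris, Quito, Seoul]
Visit Kyoto; enqueue Rabat → queue [Lagos, Cairo, Minsk, Tunis, Paris, Quito, Seoul, Rabat]
Visit Lagos; enqueue Porto, Sofia → queue [Cairo, Minsk, Tunis, Paris, Quito, Seoul, Rabat, Porto, Sofia]
Visit Cairo; enqueue Bern → queue [Minsk, Tunis, Paris, Quito, Seoul, Rabat, Porto, Sofia, Bern]
Visit Minsk → queue [Tunis, Paris, Quito, Seoul, Rabat, Porto, Sofia, Bern]
Visit Tunis; enqueue Oslo → queue [Paris, Quito, Seoul, Rabat, Porto, Sofia, Bern, Oslo]
Visit Paris; enqueue Lima → queue [Quito, Seoul, Rabat, Porto, Sofia, Bern, Oslo, Lima]
Visit Quito → queue [Seoul, Rabat, Porto, Sofia, Bern, Oslo, Lima]
Visit Seoul → queue [Rabat, Porto, Sofia, Bern, Oslo, Lima]
Visit Rabat → queue [Porto, Sofia, Bern, Oslo, Lima]
Visit Porto → queue [Sofia, Bern, Oslo, Lima]
Visit Sofia → queue [Bern, Oslo, Lima]
Visit Bern → queue [Oslo, Lima]
Visit Oslo → queue [Lima]
Visit Lima → queue []

Visit order: Doha, Accra, Dubai, Kyoto, Lagos, Cairo, Minsk, Tunis, Paris, Quito, Seoul, Rabat, Porto, Sofia, Bern, Oslo, Lima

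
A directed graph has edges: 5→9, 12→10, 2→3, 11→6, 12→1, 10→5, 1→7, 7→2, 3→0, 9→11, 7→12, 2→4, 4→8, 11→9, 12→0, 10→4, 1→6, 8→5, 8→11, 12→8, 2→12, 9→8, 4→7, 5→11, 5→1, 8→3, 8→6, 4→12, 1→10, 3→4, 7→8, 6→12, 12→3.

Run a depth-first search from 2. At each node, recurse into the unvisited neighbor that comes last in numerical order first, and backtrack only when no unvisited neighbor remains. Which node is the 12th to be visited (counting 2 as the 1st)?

0

Visit 2
2 → 12
12 → 10
10 → 5
5 → 11
11 → 9
9 → 8
8 → 6
8 → 3
3 → 4
4 → 7
3 → 0
5 → 1

Visit order: 2, 12, 10, 5, 11, 9, 8, 6, 3, 4, 7, 0, 1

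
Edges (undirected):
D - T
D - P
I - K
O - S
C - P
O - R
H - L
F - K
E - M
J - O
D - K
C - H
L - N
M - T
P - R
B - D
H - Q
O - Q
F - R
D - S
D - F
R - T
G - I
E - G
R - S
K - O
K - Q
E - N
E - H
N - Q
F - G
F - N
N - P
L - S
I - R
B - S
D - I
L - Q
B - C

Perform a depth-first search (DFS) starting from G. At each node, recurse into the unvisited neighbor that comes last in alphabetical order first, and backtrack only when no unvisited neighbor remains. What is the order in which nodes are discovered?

G → I → R → T → M → E → N → Q → O → S → L → H → C → P → D → K → F → B → J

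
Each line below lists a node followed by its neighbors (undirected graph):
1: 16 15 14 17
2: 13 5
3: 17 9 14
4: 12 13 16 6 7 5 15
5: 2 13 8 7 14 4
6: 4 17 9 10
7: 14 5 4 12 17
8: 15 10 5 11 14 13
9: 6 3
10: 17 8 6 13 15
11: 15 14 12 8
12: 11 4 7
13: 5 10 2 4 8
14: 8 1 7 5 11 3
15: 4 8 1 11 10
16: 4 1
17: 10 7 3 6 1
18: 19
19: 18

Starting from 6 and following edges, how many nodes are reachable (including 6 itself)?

BFS from 6 visits: 6, 4, 17, 9, 10, 12, 13, 16, 7, 5, 15, 3, 1, 8, 11, 2, 14
Reachable nodes: 17 of 19 total.

17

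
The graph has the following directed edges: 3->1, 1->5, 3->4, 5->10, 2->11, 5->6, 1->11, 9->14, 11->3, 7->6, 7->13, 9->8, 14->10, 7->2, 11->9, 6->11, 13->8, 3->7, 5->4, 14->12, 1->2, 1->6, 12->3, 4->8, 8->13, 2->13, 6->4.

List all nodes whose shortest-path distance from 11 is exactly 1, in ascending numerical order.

3, 9

Level 0: 11
Level 1: 3, 9
Level 2: 1, 4, 7, 8, 14
Level 3: 2, 5, 6, 10, 12, 13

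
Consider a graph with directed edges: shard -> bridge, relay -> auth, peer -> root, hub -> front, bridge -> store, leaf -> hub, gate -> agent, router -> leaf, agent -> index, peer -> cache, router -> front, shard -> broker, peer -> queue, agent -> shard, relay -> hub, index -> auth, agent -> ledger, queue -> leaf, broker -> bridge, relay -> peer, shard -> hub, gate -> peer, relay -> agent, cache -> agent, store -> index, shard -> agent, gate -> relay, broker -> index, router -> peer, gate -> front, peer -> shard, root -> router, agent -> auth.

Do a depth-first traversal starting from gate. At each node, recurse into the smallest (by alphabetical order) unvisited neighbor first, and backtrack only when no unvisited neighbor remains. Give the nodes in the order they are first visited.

gate agent auth index ledger shard bridge store broker hub front peer cache queue leaf root router relay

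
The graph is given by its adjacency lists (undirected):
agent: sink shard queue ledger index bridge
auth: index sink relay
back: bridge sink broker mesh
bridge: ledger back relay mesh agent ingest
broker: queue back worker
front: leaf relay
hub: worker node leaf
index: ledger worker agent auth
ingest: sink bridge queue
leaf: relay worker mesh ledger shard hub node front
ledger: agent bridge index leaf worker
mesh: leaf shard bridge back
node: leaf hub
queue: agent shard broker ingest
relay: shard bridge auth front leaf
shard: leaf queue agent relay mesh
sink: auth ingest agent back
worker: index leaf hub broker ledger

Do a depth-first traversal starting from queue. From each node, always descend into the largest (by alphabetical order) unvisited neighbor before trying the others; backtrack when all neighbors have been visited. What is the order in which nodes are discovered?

Visit queue
queue → shard
shard → relay
relay → leaf
leaf → worker
worker → ledger
ledger → index
index → auth
auth → sink
sink → ingest
ingest → bridge
bridge → mesh
mesh → back
back → broker
bridge → agent
worker → hub
hub → node
leaf → front

queue → shard → relay → leaf → worker → ledger → index → auth → sink → ingest → bridge → mesh → back → broker → agent → hub → node → front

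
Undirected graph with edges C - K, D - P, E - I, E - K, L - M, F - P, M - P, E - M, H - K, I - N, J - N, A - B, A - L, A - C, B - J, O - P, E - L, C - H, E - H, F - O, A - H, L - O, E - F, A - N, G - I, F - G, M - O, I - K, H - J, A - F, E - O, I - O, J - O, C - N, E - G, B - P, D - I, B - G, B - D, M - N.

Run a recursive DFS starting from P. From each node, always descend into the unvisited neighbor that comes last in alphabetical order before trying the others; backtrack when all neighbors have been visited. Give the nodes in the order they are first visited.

P → O → M → N → J → H → K → I → G → F → E → L → A → C → B → D

Visit P
P → O
O → M
M → N
N → J
J → H
H → K
K → I
I → G
G → F
F → E
E → L
L → A
A → C
A → B
B → D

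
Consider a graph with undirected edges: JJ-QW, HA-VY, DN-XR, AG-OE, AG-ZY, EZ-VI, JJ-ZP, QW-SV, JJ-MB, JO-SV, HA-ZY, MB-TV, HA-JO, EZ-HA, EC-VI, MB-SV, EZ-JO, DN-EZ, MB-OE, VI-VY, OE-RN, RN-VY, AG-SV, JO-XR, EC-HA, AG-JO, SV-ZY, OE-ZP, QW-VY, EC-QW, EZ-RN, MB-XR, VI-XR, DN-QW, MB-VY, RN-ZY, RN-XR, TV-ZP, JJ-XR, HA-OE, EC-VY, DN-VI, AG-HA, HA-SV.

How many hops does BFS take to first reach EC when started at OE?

2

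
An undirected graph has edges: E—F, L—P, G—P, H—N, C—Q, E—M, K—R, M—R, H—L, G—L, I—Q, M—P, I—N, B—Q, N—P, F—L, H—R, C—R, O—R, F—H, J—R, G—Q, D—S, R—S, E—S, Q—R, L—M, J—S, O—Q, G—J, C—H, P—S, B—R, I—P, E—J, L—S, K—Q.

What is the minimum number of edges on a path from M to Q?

2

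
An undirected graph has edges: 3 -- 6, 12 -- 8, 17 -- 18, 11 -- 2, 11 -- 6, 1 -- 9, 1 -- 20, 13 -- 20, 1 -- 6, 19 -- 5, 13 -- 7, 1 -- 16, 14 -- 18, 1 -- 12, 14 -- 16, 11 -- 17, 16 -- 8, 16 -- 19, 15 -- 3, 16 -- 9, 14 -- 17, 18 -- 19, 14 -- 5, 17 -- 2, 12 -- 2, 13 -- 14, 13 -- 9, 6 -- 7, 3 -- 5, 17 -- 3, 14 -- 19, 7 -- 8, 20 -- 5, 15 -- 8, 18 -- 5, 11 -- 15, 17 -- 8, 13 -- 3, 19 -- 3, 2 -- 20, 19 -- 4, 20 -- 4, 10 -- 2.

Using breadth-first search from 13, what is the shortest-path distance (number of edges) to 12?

3

Level 0: 13
Level 1: 3, 7, 9, 14, 20
Level 2: 1, 2, 4, 5, 6, 8, 15, 16, 17, 18, 19
Level 3: 10, 11, 12
12 first appears at level 3.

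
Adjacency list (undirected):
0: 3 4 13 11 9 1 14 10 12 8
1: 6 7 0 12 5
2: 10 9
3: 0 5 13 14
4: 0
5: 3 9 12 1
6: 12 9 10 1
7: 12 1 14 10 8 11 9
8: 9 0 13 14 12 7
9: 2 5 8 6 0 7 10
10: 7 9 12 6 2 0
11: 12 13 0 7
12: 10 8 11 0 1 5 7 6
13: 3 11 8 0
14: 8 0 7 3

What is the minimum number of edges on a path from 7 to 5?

2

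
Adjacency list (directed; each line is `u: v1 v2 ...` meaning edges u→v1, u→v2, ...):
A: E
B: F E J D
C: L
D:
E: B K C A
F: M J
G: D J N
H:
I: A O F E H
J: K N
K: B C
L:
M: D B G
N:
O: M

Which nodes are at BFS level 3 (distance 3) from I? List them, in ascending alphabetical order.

Level 0: I
Level 1: A, E, F, H, O
Level 2: B, C, J, K, M
Level 3: D, G, L, N

D, G, L, N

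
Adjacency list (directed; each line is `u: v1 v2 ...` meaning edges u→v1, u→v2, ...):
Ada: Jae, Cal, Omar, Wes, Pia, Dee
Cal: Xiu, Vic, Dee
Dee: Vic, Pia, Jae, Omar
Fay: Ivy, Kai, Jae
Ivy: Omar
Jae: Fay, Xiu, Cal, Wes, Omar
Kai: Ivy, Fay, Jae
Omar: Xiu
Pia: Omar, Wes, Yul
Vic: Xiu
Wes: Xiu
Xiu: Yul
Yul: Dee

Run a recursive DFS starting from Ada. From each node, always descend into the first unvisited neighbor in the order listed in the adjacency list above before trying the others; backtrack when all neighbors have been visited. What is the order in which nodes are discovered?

Ada → Jae → Fay → Ivy → Omar → Xiu → Yul → Dee → Vic → Pia → Wes → Kai → Cal

Visit Ada
Ada → Jae
Jae → Fay
Fay → Ivy
Ivy → Omar
Omar → Xiu
Xiu → Yul
Yul → Dee
Dee → Vic
Dee → Pia
Pia → Wes
Fay → Kai
Jae → Cal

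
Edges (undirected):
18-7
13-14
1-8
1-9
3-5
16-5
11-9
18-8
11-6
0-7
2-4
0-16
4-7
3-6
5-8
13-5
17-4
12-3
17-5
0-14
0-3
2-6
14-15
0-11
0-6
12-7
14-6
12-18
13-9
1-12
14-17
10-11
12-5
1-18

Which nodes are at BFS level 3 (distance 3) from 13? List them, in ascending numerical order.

Level 0: 13
Level 1: 5, 9, 14
Level 2: 0, 1, 3, 6, 8, 11, 12, 15, 16, 17
Level 3: 2, 4, 7, 10, 18

2, 4, 7, 10, 18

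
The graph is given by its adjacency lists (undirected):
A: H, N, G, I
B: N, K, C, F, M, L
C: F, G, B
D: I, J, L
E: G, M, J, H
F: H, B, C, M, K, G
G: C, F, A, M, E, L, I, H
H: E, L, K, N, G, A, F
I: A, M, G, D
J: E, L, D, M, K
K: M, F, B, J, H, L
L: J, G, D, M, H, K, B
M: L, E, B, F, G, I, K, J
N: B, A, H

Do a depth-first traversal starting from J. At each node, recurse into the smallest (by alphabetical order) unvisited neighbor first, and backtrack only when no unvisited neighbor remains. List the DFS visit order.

Visit J
J → D
D → I
I → A
A → G
G → C
C → B
B → F
F → H
H → E
E → M
M → K
K → L
H → N

J, D, I, A, G, C, B, F, H, E, M, K, L, N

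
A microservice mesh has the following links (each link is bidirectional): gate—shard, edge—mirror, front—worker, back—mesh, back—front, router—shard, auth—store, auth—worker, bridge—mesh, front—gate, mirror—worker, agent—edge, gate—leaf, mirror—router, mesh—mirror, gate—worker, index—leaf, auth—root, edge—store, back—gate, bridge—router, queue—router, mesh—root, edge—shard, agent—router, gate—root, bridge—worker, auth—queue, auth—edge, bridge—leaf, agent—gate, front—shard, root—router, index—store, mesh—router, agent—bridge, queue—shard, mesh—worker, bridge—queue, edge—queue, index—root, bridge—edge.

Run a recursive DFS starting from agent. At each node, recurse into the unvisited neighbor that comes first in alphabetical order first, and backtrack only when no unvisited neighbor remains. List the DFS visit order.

agent bridge edge auth queue router mesh back front gate leaf index root store shard worker mirror

Visit agent
agent → bridge
bridge → edge
edge → auth
auth → queue
queue → router
router → mesh
mesh → back
back → front
front → gate
gate → leaf
leaf → index
index → root
index → store
gate → shard
gate → worker
worker → mirror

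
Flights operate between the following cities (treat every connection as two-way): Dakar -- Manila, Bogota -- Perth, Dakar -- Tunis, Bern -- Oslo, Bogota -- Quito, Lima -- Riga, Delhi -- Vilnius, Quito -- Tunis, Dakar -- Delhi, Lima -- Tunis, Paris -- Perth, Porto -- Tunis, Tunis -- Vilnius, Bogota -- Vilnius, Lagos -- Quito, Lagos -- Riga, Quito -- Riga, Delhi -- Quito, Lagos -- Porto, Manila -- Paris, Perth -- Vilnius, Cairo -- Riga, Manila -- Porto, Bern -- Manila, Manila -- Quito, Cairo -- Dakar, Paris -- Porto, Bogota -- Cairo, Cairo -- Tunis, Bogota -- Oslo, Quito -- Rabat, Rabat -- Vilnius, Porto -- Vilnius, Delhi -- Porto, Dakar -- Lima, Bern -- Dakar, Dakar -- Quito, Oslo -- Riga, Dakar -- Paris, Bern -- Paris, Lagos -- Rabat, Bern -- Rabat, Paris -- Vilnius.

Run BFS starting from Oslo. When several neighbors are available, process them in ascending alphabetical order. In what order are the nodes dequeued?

Oslo → Bern → Bogota → Riga → Dakar → Manila → Paris → Rabat → Cairo → Perth → Quito → Vilnius → Lagos → Lima → Delhi → Tunis → Porto

Visit Oslo; enqueue Bern, Bogota, Riga → queue [Bern, Bogota, Riga]
Visit Bern; enqueue Dakar, Manila, Paris, Rabat → queue [Bogota, Riga, Dakar, Manila, Paris, Rabat]
Visit Bogota; enqueue Cairo, Perth, Quito, Vilnius → queue [Riga, Dakar, Manila, Paris, Rabat, Cairo, Perth, Quito, Vilnius]
Visit Riga; enqueue Lagos, Lima → queue [Dakar, Manila, Paris, Rabat, Cairo, Perth, Quito, Vilnius, Lagos, Lima]
Visit Dakar; enqueue Delhi, Tunis → queue [Manila, Paris, Rabat, Cairo, Perth, Quito, Vilnius, Lagos, Lima, Delhi, Tunis]
Visit Manila; enqueue Porto → queue [Paris, Rabat, Cairo, Perth, Quito, Vilnius, Lagos, Lima, Delhi, Tunis, Porto]
Visit Paris → queue [Rabat, Cairo, Perth, Quito, Vilnius, Lagos, Lima, Delhi, Tunis, Porto]
Visit Rabat → queue [Cairo, Perth, Quito, Vilnius, Lagos, Lima, Delhi, Tunis, Porto]
Visit Cairo → queue [Perth, Quito, Vilnius, Lagos, Lima, Delhi, Tunis, Porto]
Visit Perth → queue [Quito, Vilnius, Lagos, Lima, Delhi, Tunis, Porto]
Visit Quito → queue [Vilnius, Lagos, Lima, Delhi, Tunis, Porto]
Visit Vilnius → queue [Lagos, Lima, Delhi, Tunis, Porto]
Visit Lagos → queue [Lima, Delhi, Tunis, Porto]
Visit Lima → queue [Delhi, Tunis, Porto]
Visit Delhi → queue [Tunis, Porto]
Visit Tunis → queue [Porto]
Visit Porto → queue []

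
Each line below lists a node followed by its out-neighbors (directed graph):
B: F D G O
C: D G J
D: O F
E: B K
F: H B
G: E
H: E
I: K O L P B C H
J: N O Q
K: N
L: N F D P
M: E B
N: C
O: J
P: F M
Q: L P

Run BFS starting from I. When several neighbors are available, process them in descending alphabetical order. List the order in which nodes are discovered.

I -> P -> O -> L -> K -> H -> C -> B -> M -> F -> J -> N -> D -> E -> G -> Q

Visit I; enqueue P, O, L, K, H, C, B → queue [P, O, L, K, H, C, B]
Visit P; enqueue M, F → queue [O, L, K, H, C, B, M, F]
Visit O; enqueue J → queue [L, K, H, C, B, M, F, J]
Visit L; enqueue N, D → queue [K, H, C, B, M, F, J, N, D]
Visit K → queue [H, C, B, M, F, J, N, D]
Visit H; enqueue E → queue [C, B, M, F, J, N, D, E]
Visit C; enqueue G → queue [B, M, F, J, N, D, E, G]
Visit B → queue [M, F, J, N, D, E, G]
Visit M → queue [F, J, N, D, E, G]
Visit F → queue [J, N, D, E, G]
Visit J; enqueue Q → queue [N, D, E, G, Q]
Visit N → queue [D, E, G, Q]
Visit D → queue [E, G, Q]
Visit E → queue [G, Q]
Visit G → queue [Q]
Visit Q → queue []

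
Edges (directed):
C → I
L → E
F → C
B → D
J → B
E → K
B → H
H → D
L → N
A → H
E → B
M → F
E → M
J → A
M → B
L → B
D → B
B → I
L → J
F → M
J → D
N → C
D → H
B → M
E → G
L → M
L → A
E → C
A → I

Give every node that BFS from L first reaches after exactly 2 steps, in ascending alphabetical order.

Level 0: L
Level 1: A, B, E, J, M, N
Level 2: C, D, F, G, H, I, K

C, D, F, G, H, I, K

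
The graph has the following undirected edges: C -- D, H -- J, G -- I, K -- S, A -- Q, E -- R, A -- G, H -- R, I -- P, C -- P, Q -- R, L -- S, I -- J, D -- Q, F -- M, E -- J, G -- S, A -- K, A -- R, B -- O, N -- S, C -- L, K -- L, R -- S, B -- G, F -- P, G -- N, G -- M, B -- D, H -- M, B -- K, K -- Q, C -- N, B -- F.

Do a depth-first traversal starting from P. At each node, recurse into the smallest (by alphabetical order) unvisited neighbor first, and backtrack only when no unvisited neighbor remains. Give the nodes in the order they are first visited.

P C D B F M G A K L S N R E J H I Q O

Visit P
P → C
C → D
D → B
B → F
F → M
M → G
G → A
A → K
K → L
L → S
S → N
S → R
R → E
E → J
J → H
J → I
R → Q
B → O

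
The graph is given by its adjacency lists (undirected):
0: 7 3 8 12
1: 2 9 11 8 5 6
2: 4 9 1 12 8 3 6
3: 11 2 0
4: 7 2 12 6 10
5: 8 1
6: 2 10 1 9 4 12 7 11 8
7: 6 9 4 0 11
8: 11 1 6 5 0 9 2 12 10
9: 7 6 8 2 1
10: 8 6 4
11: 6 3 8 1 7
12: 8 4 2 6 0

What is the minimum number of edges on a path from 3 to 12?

2

Level 0: 3
Level 1: 0, 2, 11
Level 2: 1, 4, 6, 7, 8, 9, 12
Level 3: 5, 10
12 first appears at level 2.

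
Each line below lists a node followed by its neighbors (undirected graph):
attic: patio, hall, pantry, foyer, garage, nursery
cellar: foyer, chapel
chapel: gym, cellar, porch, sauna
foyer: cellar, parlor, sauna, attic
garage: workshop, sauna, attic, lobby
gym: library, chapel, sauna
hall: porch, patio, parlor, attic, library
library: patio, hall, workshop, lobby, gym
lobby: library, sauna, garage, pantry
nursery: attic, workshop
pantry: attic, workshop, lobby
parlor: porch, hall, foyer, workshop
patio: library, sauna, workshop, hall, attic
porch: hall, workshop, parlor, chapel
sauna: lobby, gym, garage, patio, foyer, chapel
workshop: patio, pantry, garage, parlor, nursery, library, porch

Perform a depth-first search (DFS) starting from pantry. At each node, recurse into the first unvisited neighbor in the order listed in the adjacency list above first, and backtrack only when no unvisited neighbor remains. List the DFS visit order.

pantry attic patio library hall porch workshop garage sauna lobby gym chapel cellar foyer parlor nursery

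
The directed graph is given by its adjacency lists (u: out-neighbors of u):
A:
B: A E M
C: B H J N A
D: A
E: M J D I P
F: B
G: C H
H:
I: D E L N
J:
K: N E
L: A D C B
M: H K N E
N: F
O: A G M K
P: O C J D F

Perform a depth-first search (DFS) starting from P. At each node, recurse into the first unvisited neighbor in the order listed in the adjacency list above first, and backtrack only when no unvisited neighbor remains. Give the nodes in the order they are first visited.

P -> O -> A -> G -> C -> B -> E -> M -> H -> K -> N -> F -> J -> D -> I -> L

Visit P
P → O
O → A
O → G
G → C
C → B
B → E
E → M
M → H
M → K
K → N
N → F
E → J
E → D
E → I
I → L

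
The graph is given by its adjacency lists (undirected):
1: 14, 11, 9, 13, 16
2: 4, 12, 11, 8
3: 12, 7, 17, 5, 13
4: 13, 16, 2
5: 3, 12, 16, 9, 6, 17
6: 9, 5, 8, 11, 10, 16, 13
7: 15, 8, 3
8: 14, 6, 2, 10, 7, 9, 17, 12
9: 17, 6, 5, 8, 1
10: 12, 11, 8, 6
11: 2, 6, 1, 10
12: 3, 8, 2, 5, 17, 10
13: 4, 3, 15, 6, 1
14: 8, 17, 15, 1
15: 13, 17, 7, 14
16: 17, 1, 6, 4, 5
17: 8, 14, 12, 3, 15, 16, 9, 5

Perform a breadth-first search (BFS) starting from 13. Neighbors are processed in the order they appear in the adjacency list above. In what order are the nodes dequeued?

13 → 4 → 3 → 15 → 6 → 1 → 16 → 2 → 12 → 7 → 17 → 5 → 14 → 9 → 8 → 11 → 10

Visit 13; enqueue 4, 3, 15, 6, 1 → queue [4, 3, 15, 6, 1]
Visit 4; enqueue 16, 2 → queue [3, 15, 6, 1, 16, 2]
Visit 3; enqueue 12, 7, 17, 5 → queue [15, 6, 1, 16, 2, 12, 7, 17, 5]
Visit 15; enqueue 14 → queue [6, 1, 16, 2, 12, 7, 17, 5, 14]
Visit 6; enqueue 9, 8, 11, 10 → queue [1, 16, 2, 12, 7, 17, 5, 14, 9, 8, 11, 10]
Visit 1 → queue [16, 2, 12, 7, 17, 5, 14, 9, 8, 11, 10]
Visit 16 → queue [2, 12, 7, 17, 5, 14, 9, 8, 11, 10]
Visit 2 → queue [12, 7, 17, 5, 14, 9, 8, 11, 10]
Visit 12 → queue [7, 17, 5, 14, 9, 8, 11, 10]
Visit 7 → queue [17, 5, 14, 9, 8, 11, 10]
Visit 17 → queue [5, 14, 9, 8, 11, 10]
Visit 5 → queue [14, 9, 8, 11, 10]
Visit 14 → queue [9, 8, 11, 10]
Visit 9 → queue [8, 11, 10]
Visit 8 → queue [11, 10]
Visit 11 → queue [10]
Visit 10 → queue []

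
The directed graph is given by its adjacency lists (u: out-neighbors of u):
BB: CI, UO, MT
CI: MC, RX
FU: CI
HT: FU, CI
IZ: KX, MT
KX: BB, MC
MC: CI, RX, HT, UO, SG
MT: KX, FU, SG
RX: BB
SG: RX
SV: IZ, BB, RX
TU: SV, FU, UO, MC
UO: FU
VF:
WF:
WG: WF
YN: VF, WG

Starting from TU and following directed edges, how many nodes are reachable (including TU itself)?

BFS from TU visits: TU, FU, MC, SV, UO, CI, HT, RX, SG, BB, IZ, MT, KX
Reachable nodes: 13 of 17 total.

13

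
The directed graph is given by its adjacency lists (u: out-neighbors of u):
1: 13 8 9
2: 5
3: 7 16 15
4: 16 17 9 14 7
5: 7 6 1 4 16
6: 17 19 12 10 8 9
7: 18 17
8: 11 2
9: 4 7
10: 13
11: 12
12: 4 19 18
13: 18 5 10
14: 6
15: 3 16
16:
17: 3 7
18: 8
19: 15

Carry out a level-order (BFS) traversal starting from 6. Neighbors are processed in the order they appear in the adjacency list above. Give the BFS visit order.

6 17 19 12 10 8 9 3 7 15 4 18 13 11 2 16 14 5 1

Visit 6; enqueue 17, 19, 12, 10, 8, 9 → queue [17, 19, 12, 10, 8, 9]
Visit 17; enqueue 3, 7 → queue [19, 12, 10, 8, 9, 3, 7]
Visit 19; enqueue 15 → queue [12, 10, 8, 9, 3, 7, 15]
Visit 12; enqueue 4, 18 → queue [10, 8, 9, 3, 7, 15, 4, 18]
Visit 10; enqueue 13 → queue [8, 9, 3, 7, 15, 4, 18, 13]
Visit 8; enqueue 11, 2 → queue [9, 3, 7, 15, 4, 18, 13, 11, 2]
Visit 9 → queue [3, 7, 15, 4, 18, 13, 11, 2]
Visit 3; enqueue 16 → queue [7, 15, 4, 18, 13, 11, 2, 16]
Visit 7 → queue [15, 4, 18, 13, 11, 2, 16]
Visit 15 → queue [4, 18, 13, 11, 2, 16]
Visit 4; enqueue 14 → queue [18, 13, 11, 2, 16, 14]
Visit 18 → queue [13, 11, 2, 16, 14]
Visit 13; enqueue 5 → queue [11, 2, 16, 14, 5]
Visit 11 → queue [2, 16, 14, 5]
Visit 2 → queue [16, 14, 5]
Visit 16 → queue [14, 5]
Visit 14 → queue [5]
Visit 5; enqueue 1 → queue [1]
Visit 1 → queue []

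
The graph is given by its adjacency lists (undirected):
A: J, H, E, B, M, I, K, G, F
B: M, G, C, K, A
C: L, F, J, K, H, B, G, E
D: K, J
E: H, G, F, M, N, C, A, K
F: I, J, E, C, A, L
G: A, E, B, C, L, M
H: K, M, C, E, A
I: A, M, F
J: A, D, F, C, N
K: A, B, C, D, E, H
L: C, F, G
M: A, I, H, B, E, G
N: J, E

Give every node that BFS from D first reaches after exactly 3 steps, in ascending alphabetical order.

Level 0: D
Level 1: J, K
Level 2: A, B, C, E, F, H, N
Level 3: G, I, L, M

G, I, L, M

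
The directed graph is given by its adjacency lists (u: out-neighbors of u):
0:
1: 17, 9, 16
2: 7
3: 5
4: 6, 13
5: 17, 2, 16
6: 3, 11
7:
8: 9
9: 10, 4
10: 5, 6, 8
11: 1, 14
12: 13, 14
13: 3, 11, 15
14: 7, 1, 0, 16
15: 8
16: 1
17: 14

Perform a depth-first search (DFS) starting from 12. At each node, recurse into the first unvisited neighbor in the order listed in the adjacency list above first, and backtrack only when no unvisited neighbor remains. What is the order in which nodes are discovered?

Visit 12
12 → 13
13 → 3
3 → 5
5 → 17
17 → 14
14 → 7
14 → 1
1 → 9
9 → 10
10 → 6
6 → 11
10 → 8
9 → 4
1 → 16
14 → 0
5 → 2
13 → 15

12 → 13 → 3 → 5 → 17 → 14 → 7 → 1 → 9 → 10 → 6 → 11 → 8 → 4 → 16 → 0 → 2 → 15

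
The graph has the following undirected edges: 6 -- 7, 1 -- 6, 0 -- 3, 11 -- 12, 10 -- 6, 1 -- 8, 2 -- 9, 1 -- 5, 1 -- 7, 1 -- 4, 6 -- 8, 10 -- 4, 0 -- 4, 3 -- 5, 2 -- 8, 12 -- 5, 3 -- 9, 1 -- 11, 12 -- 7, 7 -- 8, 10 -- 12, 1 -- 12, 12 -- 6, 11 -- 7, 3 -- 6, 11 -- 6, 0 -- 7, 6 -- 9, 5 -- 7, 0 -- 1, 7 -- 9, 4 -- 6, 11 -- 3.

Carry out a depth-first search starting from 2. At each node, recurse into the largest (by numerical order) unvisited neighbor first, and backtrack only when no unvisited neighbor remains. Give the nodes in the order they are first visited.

Visit 2
2 → 9
9 → 7
7 → 12
12 → 11
11 → 6
6 → 10
10 → 4
4 → 1
1 → 8
1 → 5
5 → 3
3 → 0

2 → 9 → 7 → 12 → 11 → 6 → 10 → 4 → 1 → 8 → 5 → 3 → 0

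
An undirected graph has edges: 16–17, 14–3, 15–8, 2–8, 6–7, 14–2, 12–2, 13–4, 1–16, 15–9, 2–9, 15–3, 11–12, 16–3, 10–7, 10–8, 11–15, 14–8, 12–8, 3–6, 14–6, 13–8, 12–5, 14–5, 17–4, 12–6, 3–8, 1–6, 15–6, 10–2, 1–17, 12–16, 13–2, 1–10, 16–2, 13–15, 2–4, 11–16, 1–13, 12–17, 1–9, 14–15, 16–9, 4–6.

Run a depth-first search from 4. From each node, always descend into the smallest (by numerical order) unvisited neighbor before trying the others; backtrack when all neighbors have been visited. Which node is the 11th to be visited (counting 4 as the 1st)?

Visit 4
4 → 2
2 → 8
8 → 3
3 → 6
6 → 1
1 → 9
9 → 15
15 → 11
11 → 12
12 → 5
5 → 14
12 → 16
16 → 17
15 → 13
1 → 10
10 → 7

Visit order: 4, 2, 8, 3, 6, 1, 9, 15, 11, 12, 5, 14, 16, 17, 13, 10, 7

5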